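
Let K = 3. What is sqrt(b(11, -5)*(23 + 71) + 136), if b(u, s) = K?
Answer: sqrt(418) ≈ 20.445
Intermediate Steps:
b(u, s) = 3
sqrt(b(11, -5)*(23 + 71) + 136) = sqrt(3*(23 + 71) + 136) = sqrt(3*94 + 136) = sqrt(282 + 136) = sqrt(418)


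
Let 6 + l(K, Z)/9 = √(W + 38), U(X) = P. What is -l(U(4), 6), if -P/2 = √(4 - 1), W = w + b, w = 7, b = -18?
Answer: 54 - 27*√3 ≈ 7.2346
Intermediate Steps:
W = -11 (W = 7 - 18 = -11)
P = -2*√3 (P = -2*√(4 - 1) = -2*√3 ≈ -3.4641)
U(X) = -2*√3
l(K, Z) = -54 + 27*√3 (l(K, Z) = -54 + 9*√(-11 + 38) = -54 + 9*√27 = -54 + 9*(3*√3) = -54 + 27*√3)
-l(U(4), 6) = -(-54 + 27*√3) = 54 - 27*√3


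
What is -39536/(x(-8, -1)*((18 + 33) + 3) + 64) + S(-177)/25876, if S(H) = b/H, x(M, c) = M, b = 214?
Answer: 5658651785/52670598 ≈ 107.43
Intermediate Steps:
S(H) = 214/H
-39536/(x(-8, -1)*((18 + 33) + 3) + 64) + S(-177)/25876 = -39536/(-8*((18 + 33) + 3) + 64) + (214/(-177))/25876 = -39536/(-8*(51 + 3) + 64) + (214*(-1/177))*(1/25876) = -39536/(-8*54 + 64) - 214/177*1/25876 = -39536/(-432 + 64) - 107/2290026 = -39536/(-368) - 107/2290026 = -39536*(-1/368) - 107/2290026 = 2471/23 - 107/2290026 = 5658651785/52670598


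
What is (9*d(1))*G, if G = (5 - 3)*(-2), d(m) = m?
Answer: -36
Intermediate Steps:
G = -4 (G = 2*(-2) = -4)
(9*d(1))*G = (9*1)*(-4) = 9*(-4) = -36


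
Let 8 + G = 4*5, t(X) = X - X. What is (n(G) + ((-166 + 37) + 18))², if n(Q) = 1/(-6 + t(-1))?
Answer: 444889/36 ≈ 12358.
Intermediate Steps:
t(X) = 0
G = 12 (G = -8 + 4*5 = -8 + 20 = 12)
n(Q) = -⅙ (n(Q) = 1/(-6 + 0) = 1/(-6) = -⅙)
(n(G) + ((-166 + 37) + 18))² = (-⅙ + ((-166 + 37) + 18))² = (-⅙ + (-129 + 18))² = (-⅙ - 111)² = (-667/6)² = 444889/36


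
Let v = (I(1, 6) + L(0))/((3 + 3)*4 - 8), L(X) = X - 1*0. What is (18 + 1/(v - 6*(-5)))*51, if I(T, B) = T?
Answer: 442374/481 ≈ 919.70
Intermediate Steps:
L(X) = X (L(X) = X + 0 = X)
v = 1/16 (v = (1 + 0)/((3 + 3)*4 - 8) = 1/(6*4 - 8) = 1/(24 - 8) = 1/16 ≈ 0.062500)
(18 + 1/(v - 6*(-5)))*51 = (18 + 1/(1/16 - 6*(-5)))*51 = (18 + 1/(1/16 + 30))*51 = (18 + 1/(481/16))*51 = (18 + 16/481)*51 = (8674/481)*51 = 442374/481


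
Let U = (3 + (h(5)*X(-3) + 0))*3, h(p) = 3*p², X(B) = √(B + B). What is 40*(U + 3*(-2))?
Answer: 120 + 9000*I*√6 ≈ 120.0 + 22045.0*I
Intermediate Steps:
X(B) = √2*√B (X(B) = √(2*B) = √2*√B)
U = 9 + 225*I*√6 (U = (3 + ((3*5²)*(√2*√(-3)) + 0))*3 = (3 + ((3*25)*(√2*(I*√3)) + 0))*3 = (3 + (75*(I*√6) + 0))*3 = (3 + (75*I*√6 + 0))*3 = (3 + 75*I*√6)*3 = 9 + 225*I*√6 ≈ 9.0 + 551.13*I)
40*(U + 3*(-2)) = 40*((9 + 225*I*√6) + 3*(-2)) = 40*((9 + 225*I*√6) - 6) = 40*(3 + 225*I*√6) = 120 + 9000*I*√6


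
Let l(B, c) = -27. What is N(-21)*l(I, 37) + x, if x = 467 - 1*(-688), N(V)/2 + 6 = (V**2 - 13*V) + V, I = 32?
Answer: -35943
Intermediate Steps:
N(V) = -12 - 24*V + 2*V**2 (N(V) = -12 + 2*((V**2 - 13*V) + V) = -12 + 2*(V**2 - 12*V) = -12 + (-24*V + 2*V**2) = -12 - 24*V + 2*V**2)
x = 1155 (x = 467 + 688 = 1155)
N(-21)*l(I, 37) + x = (-12 - 24*(-21) + 2*(-21)**2)*(-27) + 1155 = (-12 + 504 + 2*441)*(-27) + 1155 = (-12 + 504 + 882)*(-27) + 1155 = 1374*(-27) + 1155 = -37098 + 1155 = -35943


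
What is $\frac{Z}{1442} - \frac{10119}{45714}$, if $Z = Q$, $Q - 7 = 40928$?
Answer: $\frac{154725916}{5493299} \approx 28.166$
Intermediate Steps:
$Q = 40935$ ($Q = 7 + 40928 = 40935$)
$Z = 40935$
$\frac{Z}{1442} - \frac{10119}{45714} = \frac{40935}{1442} - \frac{10119}{45714} = 40935 \cdot \frac{1}{1442} - \frac{3373}{15238} = \frac{40935}{1442} - \frac{3373}{15238} = \frac{154725916}{5493299}$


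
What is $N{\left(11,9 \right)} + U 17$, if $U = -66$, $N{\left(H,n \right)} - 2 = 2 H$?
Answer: $-1098$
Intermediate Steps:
$N{\left(H,n \right)} = 2 + 2 H$
$N{\left(11,9 \right)} + U 17 = \left(2 + 2 \cdot 11\right) - 1122 = \left(2 + 22\right) - 1122 = 24 - 1122 = -1098$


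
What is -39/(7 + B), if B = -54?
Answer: 39/47 ≈ 0.82979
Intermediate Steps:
-39/(7 + B) = -39/(7 - 54) = -39/(-47) = -1/47*(-39) = 39/47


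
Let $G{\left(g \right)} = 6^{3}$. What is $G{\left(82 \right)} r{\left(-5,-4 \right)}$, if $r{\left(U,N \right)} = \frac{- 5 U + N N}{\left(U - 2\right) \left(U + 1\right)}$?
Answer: $\frac{2214}{7} \approx 316.29$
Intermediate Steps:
$G{\left(g \right)} = 216$
$r{\left(U,N \right)} = \frac{N^{2} - 5 U}{\left(1 + U\right) \left(-2 + U\right)}$ ($r{\left(U,N \right)} = \frac{- 5 U + N^{2}}{\left(-2 + U\right) \left(1 + U\right)} = \frac{N^{2} - 5 U}{\left(1 + U\right) \left(-2 + U\right)}$)
$G{\left(82 \right)} r{\left(-5,-4 \right)} = 216 \frac{- \left(-4\right)^{2} + 5 \left(-5\right)}{2 - 5 - \left(-5\right)^{2}} = 216 \frac{\left(-1\right) 16 - 25}{2 - 5 - 25} = 216 \frac{-16 - 25}{2 - 5 - 25} = 216 \frac{1}{-28} \left(-41\right) = 216 \left(\left(- \frac{1}{28}\right) \left(-41\right)\right) = 216 \cdot \frac{41}{28} = \frac{2214}{7}$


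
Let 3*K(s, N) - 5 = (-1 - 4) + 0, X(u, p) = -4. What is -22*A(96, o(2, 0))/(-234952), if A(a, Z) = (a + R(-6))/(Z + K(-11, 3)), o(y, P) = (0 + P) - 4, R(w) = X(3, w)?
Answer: -253/117476 ≈ -0.0021536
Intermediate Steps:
K(s, N) = 0 (K(s, N) = 5/3 + ((-1 - 4) + 0)/3 = 5/3 + (-5 + 0)/3 = 5/3 + (1/3)*(-5) = 5/3 - 5/3 = 0)
R(w) = -4
o(y, P) = -4 + P (o(y, P) = P - 4 = -4 + P)
A(a, Z) = (-4 + a)/Z (A(a, Z) = (a - 4)/(Z + 0) = (-4 + a)/Z)
-22*A(96, o(2, 0))/(-234952) = -22*(-4 + 96)/(-4 + 0)/(-234952) = -22*92/(-4)*(-1/234952) = -(-11)*92/2*(-1/234952) = -22*(-23)*(-1/234952) = 506*(-1/234952) = -253/117476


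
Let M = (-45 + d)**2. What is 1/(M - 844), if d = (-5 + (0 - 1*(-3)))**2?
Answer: 1/837 ≈ 0.0011947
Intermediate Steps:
d = 4 (d = (-5 + (0 + 3))**2 = (-5 + 3)**2 = (-2)**2 = 4)
M = 1681 (M = (-45 + 4)**2 = (-41)**2 = 1681)
1/(M - 844) = 1/(1681 - 844) = 1/837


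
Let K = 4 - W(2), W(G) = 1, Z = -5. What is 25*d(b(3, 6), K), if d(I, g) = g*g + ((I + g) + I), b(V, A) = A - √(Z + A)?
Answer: 550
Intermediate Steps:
b(V, A) = A - √(-5 + A)
K = 3 (K = 4 - 1*1 = 4 - 1 = 3)
d(I, g) = g + g² + 2*I (d(I, g) = g² + (g + 2*I) = g + g² + 2*I)
25*d(b(3, 6), K) = 25*(3 + 3² + 2*(6 - √(-5 + 6))) = 25*(3 + 9 + 2*(6 - √1)) = 25*(3 + 9 + 2*(6 - 1*1)) = 25*(3 + 9 + 2*(6 - 1)) = 25*(3 + 9 + 2*5) = 25*(3 + 9 + 10) = 25*22 = 550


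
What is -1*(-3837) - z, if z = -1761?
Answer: 5598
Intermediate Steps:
-1*(-3837) - z = -1*(-3837) - 1*(-1761) = 3837 + 1761 = 5598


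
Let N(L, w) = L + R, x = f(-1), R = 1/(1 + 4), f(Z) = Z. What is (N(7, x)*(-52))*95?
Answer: -35568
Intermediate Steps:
R = ⅕ (R = 1/5 = ⅕ ≈ 0.20000)
x = -1
N(L, w) = ⅕ + L (N(L, w) = L + ⅕ = ⅕ + L)
(N(7, x)*(-52))*95 = ((⅕ + 7)*(-52))*95 = ((36/5)*(-52))*95 = -1872/5*95 = -35568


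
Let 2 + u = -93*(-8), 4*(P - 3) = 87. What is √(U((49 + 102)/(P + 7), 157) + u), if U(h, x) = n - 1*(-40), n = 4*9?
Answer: √818 ≈ 28.601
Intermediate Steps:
P = 99/4 (P = 3 + (¼)*87 = 3 + 87/4 = 99/4 ≈ 24.750)
n = 36
U(h, x) = 76 (U(h, x) = 36 - 1*(-40) = 36 + 40 = 76)
u = 742 (u = -2 - 93*(-8) = -2 + 744 = 742)
√(U((49 + 102)/(P + 7), 157) + u) = √(76 + 742) = √818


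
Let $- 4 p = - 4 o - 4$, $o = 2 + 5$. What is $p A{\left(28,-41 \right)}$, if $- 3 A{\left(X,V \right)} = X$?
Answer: $- \frac{224}{3} \approx -74.667$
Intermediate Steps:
$A{\left(X,V \right)} = - \frac{X}{3}$
$o = 7$
$p = 8$ ($p = - \frac{\left(-4\right) 7 - 4}{4} = - \frac{-28 - 4}{4} = \left(- \frac{1}{4}\right) \left(-32\right) = 8$)
$p A{\left(28,-41 \right)} = 8 \left(\left(- \frac{1}{3}\right) 28\right) = 8 \left(- \frac{28}{3}\right) = - \frac{224}{3}$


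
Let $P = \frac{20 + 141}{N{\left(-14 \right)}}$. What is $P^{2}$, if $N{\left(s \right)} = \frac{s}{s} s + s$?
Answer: $\frac{529}{16} \approx 33.063$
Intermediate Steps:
$N{\left(s \right)} = 2 s$ ($N{\left(s \right)} = 1 s + s = s + s = 2 s$)
$P = - \frac{23}{4}$ ($P = \frac{20 + 141}{2 \left(-14\right)} = \frac{161}{-28} = 161 \left(- \frac{1}{28}\right) = - \frac{23}{4} \approx -5.75$)
$P^{2} = \left(- \frac{23}{4}\right)^{2} = \frac{529}{16}$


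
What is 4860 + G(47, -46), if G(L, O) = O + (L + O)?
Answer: 4815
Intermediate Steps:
G(L, O) = L + 2*O
4860 + G(47, -46) = 4860 + (47 + 2*(-46)) = 4860 + (47 - 92) = 4860 - 45 = 4815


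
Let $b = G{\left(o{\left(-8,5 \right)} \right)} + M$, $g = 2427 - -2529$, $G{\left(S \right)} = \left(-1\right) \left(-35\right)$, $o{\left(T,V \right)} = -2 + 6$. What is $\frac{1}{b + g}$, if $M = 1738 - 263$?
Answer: $\frac{1}{6466} \approx 0.00015466$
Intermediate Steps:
$o{\left(T,V \right)} = 4$
$G{\left(S \right)} = 35$
$M = 1475$
$g = 4956$ ($g = 2427 + 2529 = 4956$)
$b = 1510$ ($b = 35 + 1475 = 1510$)
$\frac{1}{b + g} = \frac{1}{1510 + 4956} = \frac{1}{6466}$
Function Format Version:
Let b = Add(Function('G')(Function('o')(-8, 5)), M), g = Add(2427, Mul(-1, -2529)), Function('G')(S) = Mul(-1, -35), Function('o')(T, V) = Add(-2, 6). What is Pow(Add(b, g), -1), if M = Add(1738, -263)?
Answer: Rational(1, 6466) ≈ 0.00015466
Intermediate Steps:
Function('o')(T, V) = 4
Function('G')(S) = 35
M = 1475
g = 4956 (g = Add(2427, 2529) = 4956)
b = 1510 (b = Add(35, 1475) = 1510)
Pow(Add(b, g), -1) = Pow(Add(1510, 4956), -1) = Pow(6466, -1) = Rational(1, 6466)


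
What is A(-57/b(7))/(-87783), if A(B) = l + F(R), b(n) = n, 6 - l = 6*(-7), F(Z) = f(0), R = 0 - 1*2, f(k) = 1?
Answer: -49/87783 ≈ -0.00055819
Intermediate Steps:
R = -2 (R = 0 - 2 = -2)
F(Z) = 1
l = 48 (l = 6 - 6*(-7) = 6 - 1*(-42) = 6 + 42 = 48)
A(B) = 49 (A(B) = 48 + 1 = 49)
A(-57/b(7))/(-87783) = 49/(-87783) = 49*(-1/87783) = -49/87783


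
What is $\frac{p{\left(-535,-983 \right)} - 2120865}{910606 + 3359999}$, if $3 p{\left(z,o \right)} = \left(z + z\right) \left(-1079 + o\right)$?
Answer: $- \frac{831251}{2562363} \approx -0.32441$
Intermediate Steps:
$p{\left(z,o \right)} = \frac{2 z \left(-1079 + o\right)}{3}$ ($p{\left(z,o \right)} = \frac{\left(z + z\right) \left(-1079 + o\right)}{3} = \frac{2 z \left(-1079 + o\right)}{3}$)
$\frac{p{\left(-535,-983 \right)} - 2120865}{910606 + 3359999} = \frac{\frac{2}{3} \left(-535\right) \left(-1079 - 983\right) - 2120865}{910606 + 3359999} = \frac{\frac{2}{3} \left(-535\right) \left(-2062\right) - 2120865}{4270605} = \left(\frac{2206340}{3} - 2120865\right) \frac{1}{4270605} = \left(- \frac{4156255}{3}\right) \frac{1}{4270605} = - \frac{831251}{2562363}$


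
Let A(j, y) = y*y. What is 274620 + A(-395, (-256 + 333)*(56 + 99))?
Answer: 142718845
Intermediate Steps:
A(j, y) = y**2
274620 + A(-395, (-256 + 333)*(56 + 99)) = 274620 + ((-256 + 333)*(56 + 99))**2 = 274620 + (77*155)**2 = 274620 + 11935**2 = 274620 + 142444225 = 142718845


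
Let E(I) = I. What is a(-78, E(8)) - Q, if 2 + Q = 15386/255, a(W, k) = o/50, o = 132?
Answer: -71014/1275 ≈ -55.697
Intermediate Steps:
a(W, k) = 66/25 (a(W, k) = 132/50 = 132*(1/50) = 66/25)
Q = 14876/255 (Q = -2 + 15386/255 = 14876/255 ≈ 58.337)
a(-78, E(8)) - Q = 66/25 - 1*14876/255 = 66/25 - 14876/255 = -71014/1275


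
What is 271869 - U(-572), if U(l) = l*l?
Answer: -55315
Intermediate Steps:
U(l) = l²
271869 - U(-572) = 271869 - 1*(-572)² = 271869 - 1*327184 = 271869 - 327184 = -55315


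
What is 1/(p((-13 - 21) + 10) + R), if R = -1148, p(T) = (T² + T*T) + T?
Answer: -1/20 ≈ -0.050000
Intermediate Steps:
p(T) = T + 2*T² (p(T) = (T² + T²) + T = 2*T² + T = T + 2*T²)
1/(p((-13 - 21) + 10) + R) = 1/(((-13 - 21) + 10)*(1 + 2*((-13 - 21) + 10)) - 1148) = 1/((-34 + 10)*(1 + 2*(-34 + 10)) - 1148) = 1/(-24*(1 + 2*(-24)) - 1148) = 1/(-24*(1 - 48) - 1148) = 1/(-24*(-47) - 1148) = 1/(1128 - 1148) = 1/(-20) = -1/20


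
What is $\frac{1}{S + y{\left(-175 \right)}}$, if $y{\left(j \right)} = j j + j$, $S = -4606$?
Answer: $\frac{1}{25844} \approx 3.8694 \cdot 10^{-5}$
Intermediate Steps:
$y{\left(j \right)} = j + j^{2}$ ($y{\left(j \right)} = j^{2} + j = j + j^{2}$)
$\frac{1}{S + y{\left(-175 \right)}} = \frac{1}{-4606 - 175 \left(1 - 175\right)} = \frac{1}{-4606 - -30450} = \frac{1}{-4606 + 30450} = \frac{1}{25844}$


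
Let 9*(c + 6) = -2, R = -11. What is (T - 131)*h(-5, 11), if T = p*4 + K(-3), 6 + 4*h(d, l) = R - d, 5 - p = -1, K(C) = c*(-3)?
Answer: 265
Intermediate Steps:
c = -56/9 (c = -6 + (⅑)*(-2) = -6 - 2/9 = -56/9 ≈ -6.2222)
K(C) = 56/3 (K(C) = -56/9*(-3) = 56/3)
p = 6 (p = 5 - 1*(-1) = 5 + 1 = 6)
h(d, l) = -17/4 - d/4 (h(d, l) = -3/2 + (-11 - d)/4 = -3/2 + (-11/4 - d/4) = -17/4 - d/4)
T = 128/3 (T = 6*4 + 56/3 = 24 + 56/3 = 128/3 ≈ 42.667)
(T - 131)*h(-5, 11) = (128/3 - 131)*(-17/4 - ¼*(-5)) = -265*(-17/4 + 5/4)/3 = -265/3*(-3) = 265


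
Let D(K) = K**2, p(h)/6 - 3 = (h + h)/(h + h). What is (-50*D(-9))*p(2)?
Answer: -97200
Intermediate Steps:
p(h) = 24 (p(h) = 18 + 6*((h + h)/(h + h)) = 18 + 6*((2*h)/((2*h))) = 18 + 6*((2*h)*(1/(2*h))) = 18 + 6*1 = 18 + 6 = 24)
(-50*D(-9))*p(2) = -50*(-9)**2*24 = -50*81*24 = -4050*24 = -97200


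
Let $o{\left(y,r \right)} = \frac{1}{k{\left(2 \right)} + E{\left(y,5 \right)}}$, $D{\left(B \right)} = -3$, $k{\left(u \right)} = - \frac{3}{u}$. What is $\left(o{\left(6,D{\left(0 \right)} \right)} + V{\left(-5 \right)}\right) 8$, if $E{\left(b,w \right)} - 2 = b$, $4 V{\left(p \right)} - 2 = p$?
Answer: $- \frac{62}{13} \approx -4.7692$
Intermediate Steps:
$V{\left(p \right)} = \frac{1}{2} + \frac{p}{4}$
$E{\left(b,w \right)} = 2 + b$
$o{\left(y,r \right)} = \frac{1}{\frac{1}{2} + y}$ ($o{\left(y,r \right)} = \frac{1}{- \frac{3}{2} + \left(2 + y\right)} = \frac{1}{\frac{1}{2} + y}$)
$\left(o{\left(6,D{\left(0 \right)} \right)} + V{\left(-5 \right)}\right) 8 = \left(\frac{2}{1 + 2 \cdot 6} + \left(\frac{1}{2} + \frac{1}{4} \left(-5\right)\right)\right) 8 = \left(\frac{2}{1 + 12} + \left(\frac{1}{2} - \frac{5}{4}\right)\right) 8 = \left(\frac{2}{13} - \frac{3}{4}\right) 8 = \left(- \frac{31}{52}\right) 8 = - \frac{62}{13}$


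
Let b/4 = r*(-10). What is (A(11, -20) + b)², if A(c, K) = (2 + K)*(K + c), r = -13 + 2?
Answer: 362404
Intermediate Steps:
r = -11
b = 440 (b = 4*(-11*(-10)) = 4*110 = 440)
(A(11, -20) + b)² = (((-20)² + 2*(-20) + 2*11 - 20*11) + 440)² = ((400 - 40 + 22 - 220) + 440)² = (162 + 440)² = 602² = 362404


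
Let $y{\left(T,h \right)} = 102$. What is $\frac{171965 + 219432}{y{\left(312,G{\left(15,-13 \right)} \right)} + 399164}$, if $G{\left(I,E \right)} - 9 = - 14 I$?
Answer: $\frac{391397}{399266} \approx 0.98029$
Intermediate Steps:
$G{\left(I,E \right)} = 9 - 14 I$
$\frac{171965 + 219432}{y{\left(312,G{\left(15,-13 \right)} \right)} + 399164} = \frac{171965 + 219432}{102 + 399164} = \frac{391397}{399266}$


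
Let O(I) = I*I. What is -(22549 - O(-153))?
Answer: 860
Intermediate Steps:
O(I) = I**2
-(22549 - O(-153)) = -(22549 - 1*(-153)**2) = -(22549 - 1*23409) = -(22549 - 23409) = -1*(-860) = 860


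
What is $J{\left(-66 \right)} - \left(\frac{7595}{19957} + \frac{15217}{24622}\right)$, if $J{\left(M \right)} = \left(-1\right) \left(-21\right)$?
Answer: $\frac{1404045225}{70197322} \approx 20.001$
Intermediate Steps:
$J{\left(M \right)} = 21$
$J{\left(-66 \right)} - \left(\frac{7595}{19957} + \frac{15217}{24622}\right) = 21 - \left(\frac{7595}{19957} + \frac{15217}{24622}\right) = 21 - \left(7595 \cdot \frac{1}{19957} + 15217 \cdot \frac{1}{24622}\right) = 21 - \left(\frac{1085}{2851} + \frac{15217}{24622}\right) = 21 - \frac{70098537}{70197322} = \frac{1404045225}{70197322}$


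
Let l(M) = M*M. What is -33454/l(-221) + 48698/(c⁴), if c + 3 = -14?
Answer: -1438244/14115049 ≈ -0.10189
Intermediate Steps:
c = -17 (c = -3 - 14 = -17)
l(M) = M²
-33454/l(-221) + 48698/(c⁴) = -33454/((-221)²) + 48698/((-17)⁴) = -33454/48841 + 48698/83521 = -1438244/14115049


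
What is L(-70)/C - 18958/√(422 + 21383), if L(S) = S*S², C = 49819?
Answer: -49000/7117 - 18958*√445/3115 ≈ -135.27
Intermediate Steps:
L(S) = S³
L(-70)/C - 18958/√(422 + 21383) = (-70)³/49819 - 18958/√(422 + 21383) = -343000*1/49819 - 18958*√445/3115 = -49000/7117 - 18958*√445/3115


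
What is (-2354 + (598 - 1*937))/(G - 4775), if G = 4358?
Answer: 2693/417 ≈ 6.4580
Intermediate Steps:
(-2354 + (598 - 1*937))/(G - 4775) = (-2354 + (598 - 1*937))/(4358 - 4775) = (-2354 + (598 - 937))/(-417) = (-2354 - 339)*(-1/417) = -2693*(-1/417) = 2693/417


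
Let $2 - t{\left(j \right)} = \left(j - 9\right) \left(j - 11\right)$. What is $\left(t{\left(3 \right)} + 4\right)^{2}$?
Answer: $1764$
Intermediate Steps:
$t{\left(j \right)} = 2 - \left(-11 + j\right) \left(-9 + j\right)$ ($t{\left(j \right)} = 2 - \left(j - 9\right) \left(j - 11\right) = 2 - \left(-9 + j\right) \left(-11 + j\right) = 2 - \left(-11 + j\right) \left(-9 + j\right)$)
$\left(t{\left(3 \right)} + 4\right)^{2} = \left(\left(-97 - 3^{2} + 20 \cdot 3\right) + 4\right)^{2} = \left(\left(-97 - 9 + 60\right) + 4\right)^{2} = \left(-46 + 4\right)^{2} = \left(-42\right)^{2} = 1764$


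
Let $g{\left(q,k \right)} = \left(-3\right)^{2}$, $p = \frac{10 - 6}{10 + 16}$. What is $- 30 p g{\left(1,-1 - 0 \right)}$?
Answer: $- \frac{540}{13} \approx -41.538$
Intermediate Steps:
$p = \frac{2}{13}$ ($p = \frac{4}{26} = 4 \cdot \frac{1}{26} = \frac{2}{13} \approx 0.15385$)
$g{\left(q,k \right)} = 9$
$- 30 p g{\left(1,-1 - 0 \right)} = \left(-30\right) \frac{2}{13} \cdot 9 = \left(- \frac{60}{13}\right) 9 = - \frac{540}{13}$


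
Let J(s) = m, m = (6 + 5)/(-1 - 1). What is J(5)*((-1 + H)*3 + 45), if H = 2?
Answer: -264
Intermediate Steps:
m = -11/2 (m = 11/(-2) = 11*(-1/2) = -11/2 ≈ -5.5000)
J(s) = -11/2
J(5)*((-1 + H)*3 + 45) = -11*((-1 + 2)*3 + 45)/2 = -11*(1*3 + 45)/2 = -11*(3 + 45)/2 = -11/2*48 = -264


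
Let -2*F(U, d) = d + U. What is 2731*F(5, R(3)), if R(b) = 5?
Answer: -13655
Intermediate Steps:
F(U, d) = -U/2 - d/2 (F(U, d) = -(d + U)/2 = -(U + d)/2 = -U/2 - d/2)
2731*F(5, R(3)) = 2731*(-½*5 - ½*5) = 2731*(-5/2 - 5/2) = 2731*(-5) = -13655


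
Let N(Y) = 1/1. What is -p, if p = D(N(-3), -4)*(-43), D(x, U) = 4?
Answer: 172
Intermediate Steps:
N(Y) = 1
p = -172 (p = 4*(-43) = -172)
-p = -1*(-172) = 172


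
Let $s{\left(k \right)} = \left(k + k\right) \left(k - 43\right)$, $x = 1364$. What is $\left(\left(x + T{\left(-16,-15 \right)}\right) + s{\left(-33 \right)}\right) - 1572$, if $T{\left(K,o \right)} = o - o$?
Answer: $4808$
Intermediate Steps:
$T{\left(K,o \right)} = 0$
$s{\left(k \right)} = 2 k \left(-43 + k\right)$
$\left(\left(x + T{\left(-16,-15 \right)}\right) + s{\left(-33 \right)}\right) - 1572 = \left(\left(1364 + 0\right) + 2 \left(-33\right) \left(-43 - 33\right)\right) - 1572 = \left(1364 + 2 \left(-33\right) \left(-76\right)\right) - 1572 = \left(1364 + 5016\right) - 1572 = 6380 - 1572 = 4808$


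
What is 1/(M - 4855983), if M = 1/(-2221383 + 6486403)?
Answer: -4265020/20710864614659 ≈ -2.0593e-7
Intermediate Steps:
M = 1/4265020 ≈ 2.3447e-7
1/(M - 4855983) = 1/(1/4265020 - 4855983) = 1/(-20710864614659/4265020) = -4265020/20710864614659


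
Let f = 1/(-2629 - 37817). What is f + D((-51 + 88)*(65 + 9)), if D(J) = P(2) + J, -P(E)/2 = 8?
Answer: 110094011/40446 ≈ 2722.0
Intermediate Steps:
P(E) = -16 (P(E) = -2*8 = -16)
f = -1/40446 (f = 1/(-40446) = -1/40446 ≈ -2.4724e-5)
D(J) = -16 + J
f + D((-51 + 88)*(65 + 9)) = -1/40446 + (-16 + (-51 + 88)*(65 + 9)) = -1/40446 + (-16 + 37*74) = -1/40446 + (-16 + 2738) = -1/40446 + 2722 = 110094011/40446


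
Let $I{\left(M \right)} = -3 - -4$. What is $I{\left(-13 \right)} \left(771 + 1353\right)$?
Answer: $2124$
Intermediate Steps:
$I{\left(M \right)} = 1$ ($I{\left(M \right)} = -3 + 4 = 1$)
$I{\left(-13 \right)} \left(771 + 1353\right) = 1 \left(771 + 1353\right) = 1 \cdot 2124 = 2124$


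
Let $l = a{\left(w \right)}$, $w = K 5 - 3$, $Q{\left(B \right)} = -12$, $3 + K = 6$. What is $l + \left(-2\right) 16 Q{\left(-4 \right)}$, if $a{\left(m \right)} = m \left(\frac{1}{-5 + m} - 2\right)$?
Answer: $\frac{2532}{7} \approx 361.71$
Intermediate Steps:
$K = 3$ ($K = -3 + 6 = 3$)
$w = 12$ ($w = 3 \cdot 5 - 3 = 15 - 3 = 12$)
$a{\left(m \right)} = m \left(-2 + \frac{1}{-5 + m}\right)$
$l = - \frac{156}{7}$ ($l = \frac{12 \left(11 - 24\right)}{-5 + 12} = \frac{12 \left(11 - 24\right)}{7} = 12 \cdot \frac{1}{7} \left(-13\right) = - \frac{156}{7} \approx -22.286$)
$l + \left(-2\right) 16 Q{\left(-4 \right)} = - \frac{156}{7} + \left(-2\right) 16 \left(-12\right) = - \frac{156}{7} - -384 = - \frac{156}{7} + 384 = \frac{2532}{7}$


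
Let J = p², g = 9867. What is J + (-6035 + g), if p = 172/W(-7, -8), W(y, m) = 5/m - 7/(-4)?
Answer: 2203768/81 ≈ 27207.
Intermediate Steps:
W(y, m) = 7/4 + 5/m (W(y, m) = 5/m - 7*(-¼) = 5/m + 7/4 = 7/4 + 5/m)
p = 1376/9 (p = 172/(7/4 + 5/(-8)) = 172/(7/4 + 5*(-⅛)) = 172/(7/4 - 5/8) = 172/(9/8) = 172*(8/9) = 1376/9 ≈ 152.89)
J = 1893376/81 (J = (1376/9)² = 1893376/81 ≈ 23375.)
J + (-6035 + g) = 1893376/81 + (-6035 + 9867) = 1893376/81 + 3832 = 2203768/81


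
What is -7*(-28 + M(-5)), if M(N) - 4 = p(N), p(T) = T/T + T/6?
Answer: 1001/6 ≈ 166.83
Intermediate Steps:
p(T) = 1 + T/6 (p(T) = 1 + T*(1/6) = 1 + T/6)
M(N) = 5 + N/6 (M(N) = 4 + (1 + N/6) = 5 + N/6)
-7*(-28 + M(-5)) = -7*(-28 + (5 + (1/6)*(-5))) = -7*(-28 + (5 - 5/6)) = -7*(-28 + 25/6) = -7*(-143/6) = 1001/6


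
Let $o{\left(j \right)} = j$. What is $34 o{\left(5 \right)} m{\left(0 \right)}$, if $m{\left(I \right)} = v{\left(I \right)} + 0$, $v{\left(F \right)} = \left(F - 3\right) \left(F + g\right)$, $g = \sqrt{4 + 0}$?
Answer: $-1020$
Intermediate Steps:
$g = 2$ ($g = \sqrt{4} = 2$)
$v{\left(F \right)} = \left(-3 + F\right) \left(2 + F\right)$ ($v{\left(F \right)} = \left(F - 3\right) \left(F + 2\right) = \left(-3 + F\right) \left(2 + F\right)$)
$m{\left(I \right)} = -6 + I^{2} - I$ ($m{\left(I \right)} = \left(-6 + I^{2} - I\right) + 0 = -6 + I^{2} - I$)
$34 o{\left(5 \right)} m{\left(0 \right)} = 34 \cdot 5 \left(-6 + 0^{2} - 0\right) = 170 \left(-6 + 0 + 0\right) = 170 \left(-6\right) = -1020$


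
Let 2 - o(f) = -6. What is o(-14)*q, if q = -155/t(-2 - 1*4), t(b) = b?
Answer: 620/3 ≈ 206.67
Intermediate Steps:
q = 155/6 (q = -155/(-2 - 1*4) = -155/(-2 - 4) = -155/(-6) = -155*(-⅙) = 155/6 ≈ 25.833)
o(f) = 8 (o(f) = 2 - 1*(-6) = 2 + 6 = 8)
o(-14)*q = 8*(155/6) = 620/3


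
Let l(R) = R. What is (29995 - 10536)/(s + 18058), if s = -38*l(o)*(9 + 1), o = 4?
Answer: 19459/16538 ≈ 1.1766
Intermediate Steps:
s = -1520 (s = -152*(9 + 1) = -152*10 = -38*40 = -1520)
(29995 - 10536)/(s + 18058) = (29995 - 10536)/(-1520 + 18058) = 19459/16538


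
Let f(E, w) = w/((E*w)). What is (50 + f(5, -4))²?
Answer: 63001/25 ≈ 2520.0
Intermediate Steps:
f(E, w) = 1/E (f(E, w) = w*(1/(E*w)) = 1/E)
(50 + f(5, -4))² = (50 + 1/5)² = (50 + ⅕)² = (251/5)² = 63001/25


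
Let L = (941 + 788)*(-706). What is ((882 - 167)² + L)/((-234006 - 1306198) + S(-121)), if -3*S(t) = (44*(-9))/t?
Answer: 7803939/16942256 ≈ 0.46062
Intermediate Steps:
S(t) = 132/t (S(t) = -44*(-9)/(3*t) = -(-132)/t = 132/t)
L = -1220674 (L = 1729*(-706) = -1220674)
((882 - 167)² + L)/((-234006 - 1306198) + S(-121)) = ((882 - 167)² - 1220674)/((-234006 - 1306198) + 132/(-121)) = (715² - 1220674)/(-1540204 + 132*(-1/121)) = (511225 - 1220674)/(-1540204 - 12/11) = -709449/(-16942256/11) = -709449*(-11/16942256) = 7803939/16942256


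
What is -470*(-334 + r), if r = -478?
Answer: 381640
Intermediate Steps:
-470*(-334 + r) = -470*(-334 - 478) = -470*(-812) = 381640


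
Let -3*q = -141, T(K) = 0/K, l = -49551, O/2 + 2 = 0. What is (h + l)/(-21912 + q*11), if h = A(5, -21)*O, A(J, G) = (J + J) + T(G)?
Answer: 49591/21395 ≈ 2.3179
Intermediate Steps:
O = -4 (O = -4 + 2*0 = -4 + 0 = -4)
T(K) = 0
q = 47 (q = -⅓*(-141) = 47)
A(J, G) = 2*J (A(J, G) = (J + J) + 0 = 2*J + 0 = 2*J)
h = -40 (h = (2*5)*(-4) = 10*(-4) = -40)
(h + l)/(-21912 + q*11) = (-40 - 49551)/(-21912 + 47*11) = -49591/(-21912 + 517) = -49591/(-21395) = -49591*(-1/21395) = 49591/21395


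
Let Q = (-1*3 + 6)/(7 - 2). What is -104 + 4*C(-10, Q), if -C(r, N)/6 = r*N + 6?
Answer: -104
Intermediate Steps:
Q = 3/5 (Q = (-3 + 6)/5 = 3*(1/5) = 3/5 ≈ 0.60000)
C(r, N) = -36 - 6*N*r (C(r, N) = -6*(r*N + 6) = -6*(N*r + 6) = -6*(6 + N*r) = -36 - 6*N*r)
-104 + 4*C(-10, Q) = -104 + 4*(-36 - 6*3/5*(-10)) = -104 + 4*(-36 + 36) = -104 + 4*0 = -104 + 0 = -104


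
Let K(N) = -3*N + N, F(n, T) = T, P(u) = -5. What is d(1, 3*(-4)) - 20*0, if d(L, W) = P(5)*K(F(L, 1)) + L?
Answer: 11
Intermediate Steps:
K(N) = -2*N
d(L, W) = 10 + L (d(L, W) = -(-10) + L = -5*(-2) + L = 10 + L)
d(1, 3*(-4)) - 20*0 = (10 + 1) - 20*0 = 11 + 0 = 11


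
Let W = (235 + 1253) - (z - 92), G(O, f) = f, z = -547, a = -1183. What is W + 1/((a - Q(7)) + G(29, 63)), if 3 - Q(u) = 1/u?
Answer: 16718213/7860 ≈ 2127.0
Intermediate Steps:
Q(u) = 3 - 1/u
W = 2127 (W = (235 + 1253) - (-547 - 92) = 1488 - 1*(-639) = 1488 + 639 = 2127)
W + 1/((a - Q(7)) + G(29, 63)) = 2127 + 1/((-1183 - (3 - 1/7)) + 63) = 2127 + 1/((-1183 - (3 - 1*⅐)) + 63) = 2127 + 1/((-1183 - (3 - ⅐)) + 63) = 2127 + 1/((-1183 - 1*20/7) + 63) = 2127 + 1/((-1183 - 20/7) + 63) = 2127 + 1/(-8301/7 + 63) = 2127 + 1/(-7860/7) = 2127 - 7/7860 = 16718213/7860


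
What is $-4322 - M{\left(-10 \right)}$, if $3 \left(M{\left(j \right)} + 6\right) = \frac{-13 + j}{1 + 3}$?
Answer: $- \frac{51769}{12} \approx -4314.1$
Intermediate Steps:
$M{\left(j \right)} = - \frac{85}{12} + \frac{j}{12}$ ($M{\left(j \right)} = -6 + \frac{\left(-13 + j\right) \frac{1}{1 + 3}}{3} = -6 + \frac{\left(-13 + j\right) \frac{1}{4}}{3} = -6 + \frac{- \frac{13}{4} + \frac{j}{4}}{3} = -6 + \left(- \frac{13}{12} + \frac{j}{12}\right) = - \frac{85}{12} + \frac{j}{12}$)
$-4322 - M{\left(-10 \right)} = -4322 - \left(- \frac{85}{12} + \frac{1}{12} \left(-10\right)\right) = -4322 - \left(- \frac{85}{12} - \frac{5}{6}\right) = -4322 - - \frac{95}{12} = -4322 + \frac{95}{12} = - \frac{51769}{12}$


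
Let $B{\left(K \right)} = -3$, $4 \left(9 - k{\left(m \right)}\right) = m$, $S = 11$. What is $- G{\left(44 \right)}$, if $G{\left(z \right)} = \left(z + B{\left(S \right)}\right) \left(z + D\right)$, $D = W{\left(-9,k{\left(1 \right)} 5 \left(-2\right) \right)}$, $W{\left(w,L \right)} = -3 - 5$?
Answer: $-1476$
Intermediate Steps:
$k{\left(m \right)} = 9 - \frac{m}{4}$
$W{\left(w,L \right)} = -8$ ($W{\left(w,L \right)} = -3 - 5 = -8$)
$D = -8$
$G{\left(z \right)} = \left(-8 + z\right) \left(-3 + z\right)$ ($G{\left(z \right)} = \left(z - 3\right) \left(z - 8\right) = \left(-3 + z\right) \left(-8 + z\right) = \left(-8 + z\right) \left(-3 + z\right)$)
$- G{\left(44 \right)} = - (24 + 44^{2} - 484) = - (24 + 1936 - 484) = \left(-1\right) 1476 = -1476$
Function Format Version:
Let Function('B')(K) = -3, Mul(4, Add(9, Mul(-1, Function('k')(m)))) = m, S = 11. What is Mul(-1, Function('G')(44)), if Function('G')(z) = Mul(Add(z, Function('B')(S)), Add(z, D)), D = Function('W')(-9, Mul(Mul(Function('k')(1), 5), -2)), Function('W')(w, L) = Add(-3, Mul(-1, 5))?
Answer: -1476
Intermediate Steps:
Function('k')(m) = Add(9, Mul(Rational(-1, 4), m))
Function('W')(w, L) = -8 (Function('W')(w, L) = Add(-3, -5) = -8)
D = -8
Function('G')(z) = Mul(Add(-8, z), Add(-3, z)) (Function('G')(z) = Mul(Add(z, -3), Add(z, -8)) = Mul(Add(-3, z), Add(-8, z)) = Mul(Add(-8, z), Add(-3, z)))
Mul(-1, Function('G')(44)) = Mul(-1, Add(24, Pow(44, 2), Mul(-11, 44))) = Mul(-1, Add(24, 1936, -484)) = Mul(-1, 1476) = -1476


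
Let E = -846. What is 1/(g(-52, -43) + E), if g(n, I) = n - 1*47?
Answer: -1/945 ≈ -0.0010582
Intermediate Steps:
g(n, I) = -47 + n (g(n, I) = n - 47 = -47 + n)
1/(g(-52, -43) + E) = 1/((-47 - 52) - 846) = 1/(-99 - 846) = 1/(-945) = -1/945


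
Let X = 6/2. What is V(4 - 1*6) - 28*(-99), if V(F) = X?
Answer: 2775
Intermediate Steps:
X = 3 (X = 6*(1/2) = 3)
V(F) = 3
V(4 - 1*6) - 28*(-99) = 3 - 28*(-99) = 3 + 2772 = 2775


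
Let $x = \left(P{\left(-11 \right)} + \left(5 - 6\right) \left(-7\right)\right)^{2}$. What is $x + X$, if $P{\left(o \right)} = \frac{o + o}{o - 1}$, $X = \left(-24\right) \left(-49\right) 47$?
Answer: $\frac{1992601}{36} \approx 55350.0$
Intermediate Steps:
$X = 55272$ ($X = 1176 \cdot 47 = 55272$)
$P{\left(o \right)} = \frac{2 o}{-1 + o}$
$x = \frac{2809}{36}$ ($x = \left(2 \left(-11\right) \frac{1}{-1 - 11} + \left(5 - 6\right) \left(-7\right)\right)^{2} = \left(2 \left(-11\right) \frac{1}{-12} - -7\right)^{2} = \left(2 \left(-11\right) \left(- \frac{1}{12}\right) + 7\right)^{2} = \left(\frac{11}{6} + 7\right)^{2} = \left(\frac{53}{6}\right)^{2} = \frac{2809}{36} \approx 78.028$)
$x + X = \frac{2809}{36} + 55272 = \frac{1992601}{36}$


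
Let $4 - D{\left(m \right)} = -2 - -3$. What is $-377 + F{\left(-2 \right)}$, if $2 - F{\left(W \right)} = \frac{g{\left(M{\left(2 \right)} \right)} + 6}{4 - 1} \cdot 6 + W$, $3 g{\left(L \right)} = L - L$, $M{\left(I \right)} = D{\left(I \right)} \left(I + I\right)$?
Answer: $-385$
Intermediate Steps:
$D{\left(m \right)} = 3$ ($D{\left(m \right)} = 4 - \left(-2 - -3\right) = 4 - \left(-2 + 3\right) = 4 - 1 = 3$)
$M{\left(I \right)} = 6 I$ ($M{\left(I \right)} = 3 \left(I + I\right) = 3 \cdot 2 I = 6 I$)
$g{\left(L \right)} = 0$ ($g{\left(L \right)} = \frac{L - L}{3} = \frac{1}{3} \cdot 0 = 0$)
$F{\left(W \right)} = -10 - W$ ($F{\left(W \right)} = 2 - \left(\frac{0 + 6}{4 - 1} \cdot 6 + W\right) = 2 - \left(\frac{6}{3} \cdot 6 + W\right) = 2 - \left(6 \cdot \frac{1}{3} \cdot 6 + W\right) = 2 - \left(2 \cdot 6 + W\right) = 2 - \left(12 + W\right) = -10 - W$)
$-377 + F{\left(-2 \right)} = -377 - 8 = -385$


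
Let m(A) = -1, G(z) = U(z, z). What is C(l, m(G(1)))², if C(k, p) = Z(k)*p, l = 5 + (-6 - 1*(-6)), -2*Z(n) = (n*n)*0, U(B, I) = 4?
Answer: 0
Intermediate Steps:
G(z) = 4
Z(n) = 0 (Z(n) = -n*n*0/2 = -n²*0/2 = -½*0 = 0)
l = 5 (l = 5 + (-6 + 6) = 5 + 0 = 5)
C(k, p) = 0 (C(k, p) = 0*p = 0)
C(l, m(G(1)))² = 0² = 0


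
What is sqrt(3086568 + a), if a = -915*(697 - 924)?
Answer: sqrt(3294273) ≈ 1815.0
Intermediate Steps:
a = 207705 (a = -915*(-227) = 207705)
sqrt(3086568 + a) = sqrt(3086568 + 207705) = sqrt(3294273)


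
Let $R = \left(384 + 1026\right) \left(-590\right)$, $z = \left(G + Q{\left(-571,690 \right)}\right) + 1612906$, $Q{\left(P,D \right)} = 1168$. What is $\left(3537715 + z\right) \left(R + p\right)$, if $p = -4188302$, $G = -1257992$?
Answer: $-19547647486994$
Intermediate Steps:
$z = 356082$ ($z = \left(-1257992 + 1168\right) + 1612906 = -1256824 + 1612906 = 356082$)
$R = -831900$ ($R = 1410 \left(-590\right) = -831900$)
$\left(3537715 + z\right) \left(R + p\right) = \left(3537715 + 356082\right) \left(-831900 - 4188302\right) = 3893797 \left(-5020202\right) = -19547647486994$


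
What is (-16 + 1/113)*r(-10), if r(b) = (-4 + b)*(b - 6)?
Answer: -404768/113 ≈ -3582.0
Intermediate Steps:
r(b) = (-6 + b)*(-4 + b) (r(b) = (-4 + b)*(-6 + b) = (-6 + b)*(-4 + b))
(-16 + 1/113)*r(-10) = (-16 + 1/113)*(24 + (-10)² - 10*(-10)) = (-16 + 1/113)*(24 + 100 + 100) = -1807/113*224 = -404768/113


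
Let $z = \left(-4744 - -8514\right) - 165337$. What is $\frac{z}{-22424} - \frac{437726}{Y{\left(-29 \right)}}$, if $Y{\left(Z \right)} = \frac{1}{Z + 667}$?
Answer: $- \frac{6262332110145}{22424} \approx -2.7927 \cdot 10^{8}$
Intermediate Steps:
$Y{\left(Z \right)} = \frac{1}{667 + Z}$
$z = -161567$ ($z = \left(-4744 + 8514\right) - 165337 = 3770 - 165337 = -161567$)
$\frac{z}{-22424} - \frac{437726}{Y{\left(-29 \right)}} = - \frac{161567}{-22424} - \frac{437726}{\frac{1}{667 - 29}} = \left(-161567\right) \left(- \frac{1}{22424}\right) - \frac{437726}{\frac{1}{638}} = \frac{161567}{22424} - 437726 \frac{1}{\frac{1}{638}} = \frac{161567}{22424} - 279269188 = - \frac{6262332110145}{22424}$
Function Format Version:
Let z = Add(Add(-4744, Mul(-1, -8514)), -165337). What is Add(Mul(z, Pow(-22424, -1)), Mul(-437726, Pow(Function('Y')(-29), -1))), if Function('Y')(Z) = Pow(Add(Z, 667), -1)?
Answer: Rational(-6262332110145, 22424) ≈ -2.7927e+8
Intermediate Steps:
Function('Y')(Z) = Pow(Add(667, Z), -1)
z = -161567 (z = Add(Add(-4744, 8514), -165337) = Add(3770, -165337) = -161567)
Add(Mul(z, Pow(-22424, -1)), Mul(-437726, Pow(Function('Y')(-29), -1))) = Add(Mul(-161567, Pow(-22424, -1)), Mul(-437726, Pow(Pow(Add(667, -29), -1), -1))) = Add(Mul(-161567, Rational(-1, 22424)), Mul(-437726, Pow(Pow(638, -1), -1))) = Add(Rational(161567, 22424), Mul(-437726, Pow(Rational(1, 638), -1))) = Add(Rational(161567, 22424), Mul(-437726, 638)) = Add(Rational(161567, 22424), -279269188) = Rational(-6262332110145, 22424)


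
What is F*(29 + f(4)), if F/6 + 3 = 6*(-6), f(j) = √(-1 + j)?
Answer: -6786 - 234*√3 ≈ -7191.3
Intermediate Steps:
F = -234 (F = -18 + 6*(6*(-6)) = -18 + 6*(-36) = -18 - 216 = -234)
F*(29 + f(4)) = -234*(29 + √(-1 + 4)) = -234*(29 + √3) = -6786 - 234*√3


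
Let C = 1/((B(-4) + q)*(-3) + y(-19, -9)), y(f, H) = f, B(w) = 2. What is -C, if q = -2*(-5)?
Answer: 1/55 ≈ 0.018182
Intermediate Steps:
q = 10
C = -1/55 (C = 1/((2 + 10)*(-3) - 19) = 1/(12*(-3) - 19) = 1/(-36 - 19) = 1/(-55) = -1/55 ≈ -0.018182)
-C = -1*(-1/55) = 1/55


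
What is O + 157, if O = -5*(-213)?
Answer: 1222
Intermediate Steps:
O = 1065
O + 157 = 1065 + 157 = 1222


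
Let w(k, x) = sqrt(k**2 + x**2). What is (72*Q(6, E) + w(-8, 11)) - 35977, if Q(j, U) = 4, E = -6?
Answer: -35689 + sqrt(185) ≈ -35675.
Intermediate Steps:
(72*Q(6, E) + w(-8, 11)) - 35977 = (72*4 + sqrt((-8)**2 + 11**2)) - 35977 = (288 + sqrt(64 + 121)) - 35977 = (288 + sqrt(185)) - 35977 = -35689 + sqrt(185)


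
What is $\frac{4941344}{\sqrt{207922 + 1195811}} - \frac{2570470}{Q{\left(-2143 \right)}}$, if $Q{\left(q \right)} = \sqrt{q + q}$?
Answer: $\frac{4941344 \sqrt{1403733}}{1403733} + \frac{1285235 i \sqrt{4286}}{2143} \approx 4170.6 + 39263.0 i$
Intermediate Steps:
$Q{\left(q \right)} = \sqrt{2} \sqrt{q}$ ($Q{\left(q \right)} = \sqrt{2 q} = \sqrt{2} \sqrt{q}$)
$\frac{4941344}{\sqrt{207922 + 1195811}} - \frac{2570470}{Q{\left(-2143 \right)}} = \frac{4941344}{\sqrt{207922 + 1195811}} - \frac{2570470}{\sqrt{2} \sqrt{-2143}} = \frac{4941344}{\sqrt{1403733}} - \frac{2570470}{\sqrt{2} i \sqrt{2143}} = 4941344 \frac{\sqrt{1403733}}{1403733} - \frac{2570470}{i \sqrt{4286}} = \frac{4941344 \sqrt{1403733}}{1403733} - 2570470 \left(- \frac{i \sqrt{4286}}{4286}\right) = \frac{4941344 \sqrt{1403733}}{1403733} + \frac{1285235 i \sqrt{4286}}{2143}$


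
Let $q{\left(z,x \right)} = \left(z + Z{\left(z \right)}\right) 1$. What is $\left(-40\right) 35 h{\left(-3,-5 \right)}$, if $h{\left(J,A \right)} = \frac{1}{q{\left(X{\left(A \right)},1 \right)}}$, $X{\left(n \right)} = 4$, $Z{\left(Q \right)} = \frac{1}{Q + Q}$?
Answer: $- \frac{11200}{33} \approx -339.39$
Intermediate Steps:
$Z{\left(Q \right)} = \frac{1}{2 Q}$
$q{\left(z,x \right)} = z + \frac{1}{2 z}$ ($q{\left(z,x \right)} = \left(z + \frac{1}{2 z}\right) 1 = z + \frac{1}{2 z}$)
$h{\left(J,A \right)} = \frac{8}{33}$ ($h{\left(J,A \right)} = \frac{1}{4 + \frac{1}{2 \cdot 4}} = \frac{1}{4 + \frac{1}{2} \cdot \frac{1}{4}} = \frac{1}{4 + \frac{1}{8}} = \frac{1}{\frac{33}{8}} = \frac{8}{33}$)
$\left(-40\right) 35 h{\left(-3,-5 \right)} = \left(-40\right) 35 \cdot \frac{8}{33} = \left(-1400\right) \frac{8}{33} = - \frac{11200}{33}$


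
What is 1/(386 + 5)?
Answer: 1/391 ≈ 0.0025575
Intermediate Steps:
1/(386 + 5) = 1/391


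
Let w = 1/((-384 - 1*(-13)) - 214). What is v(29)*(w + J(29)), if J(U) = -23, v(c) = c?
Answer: -390224/585 ≈ -667.05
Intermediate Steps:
w = -1/585 (w = 1/((-384 + 13) - 214) = 1/(-371 - 214) = 1/(-585) = -1/585 ≈ -0.0017094)
v(29)*(w + J(29)) = 29*(-1/585 - 23) = 29*(-13456/585) = -390224/585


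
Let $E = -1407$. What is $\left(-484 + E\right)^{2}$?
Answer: $3575881$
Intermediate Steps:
$\left(-484 + E\right)^{2} = \left(-484 - 1407\right)^{2} = \left(-1891\right)^{2} = 3575881$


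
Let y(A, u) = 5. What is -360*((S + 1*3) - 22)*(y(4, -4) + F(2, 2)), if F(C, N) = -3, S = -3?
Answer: 15840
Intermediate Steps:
-360*((S + 1*3) - 22)*(y(4, -4) + F(2, 2)) = -360*((-3 + 1*3) - 22)*(5 - 3) = -360*((-3 + 3) - 22)*2 = -360*(0 - 22)*2 = -(-7920)*2 = -360*(-44) = 15840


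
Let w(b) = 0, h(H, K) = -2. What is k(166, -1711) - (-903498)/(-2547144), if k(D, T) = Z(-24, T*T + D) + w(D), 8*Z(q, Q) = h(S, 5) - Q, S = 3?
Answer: -310718862425/849048 ≈ -3.6596e+5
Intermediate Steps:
Z(q, Q) = -¼ - Q/8 (Z(q, Q) = (-2 - Q)/8 = -¼ - Q/8)
k(D, T) = -¼ - D/8 - T²/8 (k(D, T) = (-¼ - (T*T + D)/8) + 0 = (-¼ - (T² + D)/8) + 0 = (-¼ - (D + T²)/8) + 0 = (-¼ + (-D/8 - T²/8)) + 0 = (-¼ - D/8 - T²/8) + 0 = -¼ - D/8 - T²/8)
k(166, -1711) - (-903498)/(-2547144) = (-¼ - ⅛*166 - ⅛*(-1711)²) - (-903498)/(-2547144) = (-¼ - 83/4 - ⅛*2927521) - (-903498)*(-1)/2547144 = (-¼ - 83/4 - 2927521/8) - 1*150583/424524 = -2927689/8 - 150583/424524 = -310718862425/849048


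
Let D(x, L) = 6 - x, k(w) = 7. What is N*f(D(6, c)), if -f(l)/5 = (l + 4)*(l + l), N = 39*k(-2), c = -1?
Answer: 0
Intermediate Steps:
N = 273 (N = 39*7 = 273)
f(l) = -10*l*(4 + l) (f(l) = -5*(l + 4)*(l + l) = -5*(4 + l)*2*l = -10*l*(4 + l))
N*f(D(6, c)) = 273*(-10*(6 - 1*6)*(4 + (6 - 1*6))) = 273*(-10*(6 - 6)*(4 + (6 - 6))) = 273*(-10*0*(4 + 0)) = 273*(-10*0*4) = 273*0 = 0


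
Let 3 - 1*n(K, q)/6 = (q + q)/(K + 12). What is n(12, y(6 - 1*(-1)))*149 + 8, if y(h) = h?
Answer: 4337/2 ≈ 2168.5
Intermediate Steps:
n(K, q) = 18 - 12*q/(12 + K) (n(K, q) = 18 - 6*(q + q)/(K + 12) = 18 - 6*2*q/(12 + K) = 18 - 12*q/(12 + K))
n(12, y(6 - 1*(-1)))*149 + 8 = (6*(36 - 2*(6 - 1*(-1)) + 3*12)/(12 + 12))*149 + 8 = (6*(36 - 2*(6 + 1) + 36)/24)*149 + 8 = (6*(1/24)*(36 - 2*7 + 36))*149 + 8 = (6*(1/24)*(36 - 14 + 36))*149 + 8 = (6*(1/24)*58)*149 + 8 = (29/2)*149 + 8 = 4321/2 + 8 = 4337/2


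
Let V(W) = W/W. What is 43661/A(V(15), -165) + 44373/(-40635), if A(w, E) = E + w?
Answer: -84830567/317340 ≈ -267.32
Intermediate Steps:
V(W) = 1
43661/A(V(15), -165) + 44373/(-40635) = 43661/(-165 + 1) + 44373/(-40635) = 43661/(-164) + 44373*(-1/40635) = 43661*(-1/164) - 2113/1935 = -43661/164 - 2113/1935 = -84830567/317340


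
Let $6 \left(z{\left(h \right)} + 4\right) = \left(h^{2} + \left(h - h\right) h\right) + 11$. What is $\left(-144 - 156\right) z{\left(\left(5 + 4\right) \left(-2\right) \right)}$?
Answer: $-15550$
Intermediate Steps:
$z{\left(h \right)} = - \frac{13}{6} + \frac{h^{2}}{6}$ ($z{\left(h \right)} = -4 + \frac{\left(h^{2} + \left(h - h\right) h\right) + 11}{6} = -4 + \frac{\left(h^{2} + 0 h\right) + 11}{6} = -4 + \frac{\left(h^{2} + 0\right) + 11}{6} = -4 + \frac{h^{2} + 11}{6} = -4 + \frac{11 + h^{2}}{6} = -4 + \left(\frac{11}{6} + \frac{h^{2}}{6}\right) = - \frac{13}{6} + \frac{h^{2}}{6}$)
$\left(-144 - 156\right) z{\left(\left(5 + 4\right) \left(-2\right) \right)} = \left(-144 - 156\right) \left(- \frac{13}{6} + \frac{\left(\left(5 + 4\right) \left(-2\right)\right)^{2}}{6}\right) = - 300 \left(- \frac{13}{6} + \frac{\left(9 \left(-2\right)\right)^{2}}{6}\right) = - 300 \left(- \frac{13}{6} + \frac{\left(-18\right)^{2}}{6}\right) = - 300 \left(- \frac{13}{6} + \frac{1}{6} \cdot 324\right) = - 300 \left(- \frac{13}{6} + 54\right) = \left(-300\right) \frac{311}{6} = -15550$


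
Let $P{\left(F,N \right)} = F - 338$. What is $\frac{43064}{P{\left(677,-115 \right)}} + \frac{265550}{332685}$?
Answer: $\frac{961117886}{7518681} \approx 127.83$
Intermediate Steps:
$P{\left(F,N \right)} = -338 + F$ ($P{\left(F,N \right)} = F - 338 = -338 + F$)
$\frac{43064}{P{\left(677,-115 \right)}} + \frac{265550}{332685} = \frac{43064}{-338 + 677} + \frac{265550}{332685} = \frac{43064}{339} + 265550 \cdot \frac{1}{332685} = 43064 \cdot \frac{1}{339} + \frac{53110}{66537} = \frac{43064}{339} + \frac{53110}{66537} = \frac{961117886}{7518681}$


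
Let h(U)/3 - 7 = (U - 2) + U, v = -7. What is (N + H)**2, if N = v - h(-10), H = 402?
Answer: 193600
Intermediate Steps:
h(U) = 15 + 6*U (h(U) = 21 + 3*((U - 2) + U) = 21 + 3*((-2 + U) + U) = 21 + 3*(-2 + 2*U) = 21 + (-6 + 6*U) = 15 + 6*U)
N = 38 (N = -7 - (15 + 6*(-10)) = -7 - (15 - 60) = -7 - 1*(-45) = -7 + 45 = 38)
(N + H)**2 = (38 + 402)**2 = 440**2 = 193600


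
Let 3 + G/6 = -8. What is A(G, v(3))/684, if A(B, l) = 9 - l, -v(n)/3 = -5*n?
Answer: -1/19 ≈ -0.052632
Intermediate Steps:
v(n) = 15*n (v(n) = -(-15)*n = 15*n)
G = -66 (G = -18 + 6*(-8) = -18 - 48 = -66)
A(G, v(3))/684 = (9 - 15*3)/684 = (9 - 1*45)*(1/684) = (9 - 45)*(1/684) = -36*1/684 = -1/19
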